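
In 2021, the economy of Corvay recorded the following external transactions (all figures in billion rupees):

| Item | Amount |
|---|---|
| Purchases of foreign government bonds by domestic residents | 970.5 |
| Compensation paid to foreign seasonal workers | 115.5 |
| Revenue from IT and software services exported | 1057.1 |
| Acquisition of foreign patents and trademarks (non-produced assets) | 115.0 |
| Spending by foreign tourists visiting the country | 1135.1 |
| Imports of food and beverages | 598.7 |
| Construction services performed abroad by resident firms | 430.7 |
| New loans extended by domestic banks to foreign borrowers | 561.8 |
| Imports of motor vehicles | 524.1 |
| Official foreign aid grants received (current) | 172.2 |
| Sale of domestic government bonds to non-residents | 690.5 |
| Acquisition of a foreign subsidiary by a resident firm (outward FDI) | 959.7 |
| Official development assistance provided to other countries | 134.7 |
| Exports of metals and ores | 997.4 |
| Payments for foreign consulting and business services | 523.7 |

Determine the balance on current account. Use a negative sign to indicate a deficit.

1895.8

Goods: -524.1 + 997.4 - 598.7 = -125.4
Services: 1135.1 + 430.7 - 523.7 + 1057.1 = 2099.2
Primary income: -115.5
Secondary income: 172.2 - 134.7 = 37.5
Current account = (-125.4) + 2099.2 + (-115.5) + 37.5 = 1895.8
(Excluded from the current account — financial account: purchases of foreign government bonds by domestic residents 970.5, new loans extended by domestic banks to foreign borrowers 561.8, sale of domestic government bonds to non-residents 690.5, acquisition of a foreign subsidiary by a resident firm (outward FDI) 959.7; capital account: acquisition of foreign patents and trademarks (non-produced assets) 115.0.)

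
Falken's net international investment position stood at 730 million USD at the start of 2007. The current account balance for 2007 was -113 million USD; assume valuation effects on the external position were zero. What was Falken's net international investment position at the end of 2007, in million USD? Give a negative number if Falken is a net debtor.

617

With no valuation effects, change in NIIP = current account = -113
End-of-year NIIP = 730 + (-113) = 617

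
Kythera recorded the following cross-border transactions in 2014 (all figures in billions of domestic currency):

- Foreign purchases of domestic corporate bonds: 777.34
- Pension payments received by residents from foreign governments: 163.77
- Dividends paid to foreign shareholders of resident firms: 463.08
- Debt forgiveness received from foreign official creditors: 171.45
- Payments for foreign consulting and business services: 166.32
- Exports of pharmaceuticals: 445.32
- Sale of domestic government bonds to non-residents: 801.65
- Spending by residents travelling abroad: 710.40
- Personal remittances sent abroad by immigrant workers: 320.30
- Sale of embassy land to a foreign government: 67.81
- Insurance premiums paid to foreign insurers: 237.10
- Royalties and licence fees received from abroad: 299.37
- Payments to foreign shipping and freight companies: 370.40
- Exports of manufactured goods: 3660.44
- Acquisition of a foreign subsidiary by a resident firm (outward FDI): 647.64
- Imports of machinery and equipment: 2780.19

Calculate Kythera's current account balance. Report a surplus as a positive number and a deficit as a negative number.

Goods: 3660.44 + 445.32 - 2780.19 = 1325.57
Services: -370.40 - 710.40 + 299.37 - 237.10 - 166.32 = -1184.85
Primary income: -463.08
Secondary income: 163.77 - 320.30 = -156.53
Current account = 1325.57 + (-1184.85) + (-463.08) + (-156.53) = -478.89
(Excluded from the current account — financial account: foreign purchases of domestic corporate bonds 777.34, sale of domestic government bonds to non-residents 801.65, acquisition of a foreign subsidiary by a resident firm (outward FDI) 647.64; capital account: debt forgiveness received from foreign official creditors 171.45, sale of embassy land to a foreign government 67.81.)

-478.89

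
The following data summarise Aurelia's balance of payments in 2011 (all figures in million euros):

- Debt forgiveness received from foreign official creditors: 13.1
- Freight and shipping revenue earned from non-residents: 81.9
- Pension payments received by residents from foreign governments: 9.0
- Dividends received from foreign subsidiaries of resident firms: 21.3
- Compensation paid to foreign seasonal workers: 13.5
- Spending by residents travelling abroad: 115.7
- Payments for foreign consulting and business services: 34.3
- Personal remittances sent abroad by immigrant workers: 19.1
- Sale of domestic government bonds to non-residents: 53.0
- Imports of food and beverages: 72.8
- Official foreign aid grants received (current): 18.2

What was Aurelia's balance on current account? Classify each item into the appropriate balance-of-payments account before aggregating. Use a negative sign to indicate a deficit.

Goods: -72.8
Services: 81.9 - 34.3 - 115.7 = -68.1
Primary income: -13.5 + 21.3 = 7.8
Secondary income: 18.2 + 9.0 - 19.1 = 8.1
Current account = (-72.8) + (-68.1) + 7.8 + 8.1 = -125.0
(Excluded from the current account — capital account: debt forgiveness received from foreign official creditors 13.1; financial account: sale of domestic government bonds to non-residents 53.0.)

-125.0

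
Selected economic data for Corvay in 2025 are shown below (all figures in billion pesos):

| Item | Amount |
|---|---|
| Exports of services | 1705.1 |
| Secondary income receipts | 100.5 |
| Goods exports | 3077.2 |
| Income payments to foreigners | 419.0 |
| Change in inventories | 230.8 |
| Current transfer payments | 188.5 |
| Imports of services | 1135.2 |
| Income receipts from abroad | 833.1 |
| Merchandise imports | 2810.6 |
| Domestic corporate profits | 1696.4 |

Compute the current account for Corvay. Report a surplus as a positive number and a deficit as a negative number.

1162.6

Goods balance = 3077.2 - 2810.6 = 266.6
Services balance = 1705.1 - 1135.2 = 569.9
Trade balance (goods + services) = 266.6 + 569.9 = 836.5
Net primary income = 833.1 - 419.0 = 414.1
Net secondary income = 100.5 - 188.5 = -88.0
Current account = 836.5 + 414.1 + (-88.0) = 1162.6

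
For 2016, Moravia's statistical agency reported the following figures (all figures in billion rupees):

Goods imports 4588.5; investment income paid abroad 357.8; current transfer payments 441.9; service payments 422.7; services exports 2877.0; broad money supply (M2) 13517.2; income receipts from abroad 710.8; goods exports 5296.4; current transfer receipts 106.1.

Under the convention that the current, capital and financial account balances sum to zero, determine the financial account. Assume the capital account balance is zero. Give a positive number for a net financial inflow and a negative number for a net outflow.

Goods balance = 5296.4 - 4588.5 = 707.9
Services balance = 2877.0 - 422.7 = 2454.3
Trade balance (goods + services) = 707.9 + 2454.3 = 3162.2
Net primary income = 710.8 - 357.8 = 353.0
Net secondary income = 106.1 - 441.9 = -335.8
Current account = 3162.2 + 353.0 + (-335.8) = 3179.4
Financial account = -(3179.4) = -3179.4

-3179.4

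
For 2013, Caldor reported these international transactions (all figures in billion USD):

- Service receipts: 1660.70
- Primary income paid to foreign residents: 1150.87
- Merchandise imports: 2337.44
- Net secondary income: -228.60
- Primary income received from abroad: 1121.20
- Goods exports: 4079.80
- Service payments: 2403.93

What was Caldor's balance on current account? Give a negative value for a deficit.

Goods balance = 4079.80 - 2337.44 = 1742.36
Services balance = 1660.70 - 2403.93 = -743.23
Trade balance (goods + services) = 1742.36 + (-743.23) = 999.13
Net primary income = 1121.20 - 1150.87 = -29.67
Net secondary income = -228.60
Current account = 999.13 + (-29.67) + (-228.60) = 740.86

740.86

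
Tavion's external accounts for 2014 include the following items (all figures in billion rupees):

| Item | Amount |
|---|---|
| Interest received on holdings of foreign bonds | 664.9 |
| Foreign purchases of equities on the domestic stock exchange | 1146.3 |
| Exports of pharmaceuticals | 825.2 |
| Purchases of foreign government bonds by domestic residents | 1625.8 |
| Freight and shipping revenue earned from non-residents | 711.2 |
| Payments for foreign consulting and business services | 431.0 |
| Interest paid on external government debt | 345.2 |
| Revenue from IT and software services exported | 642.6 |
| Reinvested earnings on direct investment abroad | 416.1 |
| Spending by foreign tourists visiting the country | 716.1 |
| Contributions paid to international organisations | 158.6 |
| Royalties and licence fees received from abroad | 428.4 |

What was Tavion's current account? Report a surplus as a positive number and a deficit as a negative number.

Goods: 825.2
Services: -431.0 + 642.6 + 711.2 + 716.1 + 428.4 = 2067.3
Primary income: 416.1 + 664.9 - 345.2 = 735.8
Secondary income: -158.6
Current account = 825.2 + 2067.3 + 735.8 + (-158.6) = 3469.7
(Excluded from the current account — financial account: foreign purchases of equities on the domestic stock exchange 1146.3, purchases of foreign government bonds by domestic residents 1625.8.)

3469.7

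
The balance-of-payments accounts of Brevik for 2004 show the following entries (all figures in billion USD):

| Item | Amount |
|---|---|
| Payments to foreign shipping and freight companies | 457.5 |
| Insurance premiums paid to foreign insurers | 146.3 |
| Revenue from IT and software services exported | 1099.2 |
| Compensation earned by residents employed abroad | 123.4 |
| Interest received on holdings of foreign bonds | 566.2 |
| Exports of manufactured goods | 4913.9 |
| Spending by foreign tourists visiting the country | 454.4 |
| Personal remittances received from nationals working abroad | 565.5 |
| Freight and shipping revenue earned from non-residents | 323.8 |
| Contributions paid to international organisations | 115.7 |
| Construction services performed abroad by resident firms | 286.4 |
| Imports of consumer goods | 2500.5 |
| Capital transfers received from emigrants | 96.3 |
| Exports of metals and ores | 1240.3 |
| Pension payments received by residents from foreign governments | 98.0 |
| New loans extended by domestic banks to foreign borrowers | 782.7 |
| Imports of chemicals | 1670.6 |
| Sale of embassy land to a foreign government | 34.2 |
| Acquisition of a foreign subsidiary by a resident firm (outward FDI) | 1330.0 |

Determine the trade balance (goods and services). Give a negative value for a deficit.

3543.1

Goods: 4913.9 + 1240.3 - 2500.5 - 1670.6 = 1983.1
Services: 1099.2 + 286.4 + 323.8 - 457.5 - 146.3 + 454.4 = 1560.0
Trade balance = 1983.1 + 1560.0 = 3543.1
(Excluded from the trade balance — primary income: compensation earned by residents employed abroad 123.4, interest received on holdings of foreign bonds 566.2; secondary income: personal remittances received from nationals working abroad 565.5, contributions paid to international organisations 115.7, pension payments received by residents from foreign governments 98.0; capital account: capital transfers received from emigrants 96.3, sale of embassy land to a foreign government 34.2; financial account: new loans extended by domestic banks to foreign borrowers 782.7, acquisition of a foreign subsidiary by a resident firm (outward FDI) 1330.0.)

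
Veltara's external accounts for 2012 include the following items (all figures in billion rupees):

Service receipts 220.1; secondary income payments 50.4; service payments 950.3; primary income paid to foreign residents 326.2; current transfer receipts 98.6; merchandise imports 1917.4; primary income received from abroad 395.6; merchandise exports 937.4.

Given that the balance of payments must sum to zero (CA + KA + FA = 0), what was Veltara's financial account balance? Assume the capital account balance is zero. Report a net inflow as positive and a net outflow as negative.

Goods balance = 937.4 - 1917.4 = -980.0
Services balance = 220.1 - 950.3 = -730.2
Trade balance (goods + services) = -980.0 + (-730.2) = -1710.2
Net primary income = 395.6 - 326.2 = 69.4
Net secondary income = 98.6 - 50.4 = 48.2
Current account = -1710.2 + 69.4 + 48.2 = -1592.6
Financial account = -(-1592.6) = 1592.6

1592.6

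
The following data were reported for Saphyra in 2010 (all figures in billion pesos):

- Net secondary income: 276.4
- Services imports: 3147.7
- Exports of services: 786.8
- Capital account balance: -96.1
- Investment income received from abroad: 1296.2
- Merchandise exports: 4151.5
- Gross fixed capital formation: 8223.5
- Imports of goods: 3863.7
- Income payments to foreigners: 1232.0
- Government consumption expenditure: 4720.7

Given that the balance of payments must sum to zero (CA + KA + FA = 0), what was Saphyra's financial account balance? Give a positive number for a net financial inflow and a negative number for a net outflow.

Goods balance = 4151.5 - 3863.7 = 287.8
Services balance = 786.8 - 3147.7 = -2360.9
Trade balance (goods + services) = 287.8 + (-2360.9) = -2073.1
Net primary income = 1296.2 - 1232.0 = 64.2
Net secondary income = 276.4
Current account = -2073.1 + 64.2 + 276.4 = -1732.5
Financial account = -(-1732.5 + (-96.1)) = 1828.6

1828.6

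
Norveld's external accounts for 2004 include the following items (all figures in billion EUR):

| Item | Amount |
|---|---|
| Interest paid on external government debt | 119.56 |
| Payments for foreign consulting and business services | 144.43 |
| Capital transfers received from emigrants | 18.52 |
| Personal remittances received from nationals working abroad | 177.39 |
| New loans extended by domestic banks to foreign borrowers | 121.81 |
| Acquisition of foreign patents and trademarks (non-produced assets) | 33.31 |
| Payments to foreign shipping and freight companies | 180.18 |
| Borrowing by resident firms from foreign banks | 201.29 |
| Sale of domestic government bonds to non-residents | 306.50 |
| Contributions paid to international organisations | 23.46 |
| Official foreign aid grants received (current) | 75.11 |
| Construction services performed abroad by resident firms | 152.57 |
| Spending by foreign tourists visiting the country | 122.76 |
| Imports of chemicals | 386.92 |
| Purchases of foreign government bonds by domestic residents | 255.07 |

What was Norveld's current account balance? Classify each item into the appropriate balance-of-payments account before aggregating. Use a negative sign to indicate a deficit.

Goods: -386.92
Services: 152.57 + 122.76 - 180.18 - 144.43 = -49.28
Primary income: -119.56
Secondary income: 177.39 - 23.46 + 75.11 = 229.04
Current account = (-386.92) + (-49.28) + (-119.56) + 229.04 = -326.72
(Excluded from the current account — capital account: capital transfers received from emigrants 18.52, acquisition of foreign patents and trademarks (non-produced assets) 33.31; financial account: new loans extended by domestic banks to foreign borrowers 121.81, borrowing by resident firms from foreign banks 201.29, sale of domestic government bonds to non-residents 306.50, purchases of foreign government bonds by domestic residents 255.07.)

-326.72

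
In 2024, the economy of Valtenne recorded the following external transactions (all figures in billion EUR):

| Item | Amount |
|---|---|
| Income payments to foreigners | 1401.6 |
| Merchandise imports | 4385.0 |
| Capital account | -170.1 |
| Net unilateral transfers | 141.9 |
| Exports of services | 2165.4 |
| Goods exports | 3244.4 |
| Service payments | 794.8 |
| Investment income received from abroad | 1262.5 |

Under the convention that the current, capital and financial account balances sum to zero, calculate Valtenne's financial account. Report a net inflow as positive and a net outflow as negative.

-62.7

Goods balance = 3244.4 - 4385.0 = -1140.6
Services balance = 2165.4 - 794.8 = 1370.6
Trade balance (goods + services) = -1140.6 + 1370.6 = 230.0
Net primary income = 1262.5 - 1401.6 = -139.1
Net secondary income = 141.9
Current account = 230.0 + (-139.1) + 141.9 = 232.8
Financial account = -(232.8 + (-170.1)) = -62.7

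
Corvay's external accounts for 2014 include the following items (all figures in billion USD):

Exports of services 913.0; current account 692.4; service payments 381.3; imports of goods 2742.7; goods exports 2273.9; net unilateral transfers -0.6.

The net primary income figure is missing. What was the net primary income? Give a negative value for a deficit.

Current account = goods balance + services balance + net primary income + net secondary income
Sum of the known components = 62.3
Net primary income = CA - (known components) = 692.4 - 62.3 = 630.1

630.1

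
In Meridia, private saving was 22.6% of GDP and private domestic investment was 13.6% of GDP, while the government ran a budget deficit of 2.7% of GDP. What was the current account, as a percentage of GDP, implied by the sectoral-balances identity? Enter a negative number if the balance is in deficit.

By the sectoral-balances identity, CA = (S_private - I) + (T - G).
Private balance = 22.6 - 13.6 = 9.0
Government balance (T - G) = -2.7
CA = 9.0 + (-2.7) = 6.3

6.3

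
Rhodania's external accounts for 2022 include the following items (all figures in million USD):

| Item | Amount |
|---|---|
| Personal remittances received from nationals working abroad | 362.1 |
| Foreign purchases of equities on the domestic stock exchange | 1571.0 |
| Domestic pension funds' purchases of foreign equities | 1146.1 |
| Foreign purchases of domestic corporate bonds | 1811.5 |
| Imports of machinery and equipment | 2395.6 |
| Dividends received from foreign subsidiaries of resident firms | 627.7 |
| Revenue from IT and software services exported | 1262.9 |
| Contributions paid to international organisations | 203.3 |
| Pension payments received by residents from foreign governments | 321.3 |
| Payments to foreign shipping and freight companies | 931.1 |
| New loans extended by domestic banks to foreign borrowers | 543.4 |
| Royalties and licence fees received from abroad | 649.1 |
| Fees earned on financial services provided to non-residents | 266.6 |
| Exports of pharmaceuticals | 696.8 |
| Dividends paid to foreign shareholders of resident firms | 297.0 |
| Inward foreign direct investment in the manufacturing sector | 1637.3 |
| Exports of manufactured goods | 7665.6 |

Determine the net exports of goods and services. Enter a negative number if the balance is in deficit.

7214.3

Goods: 7665.6 + 696.8 - 2395.6 = 5966.8
Services: -931.1 + 649.1 + 1262.9 + 266.6 = 1247.5
Trade balance = 5966.8 + 1247.5 = 7214.3
(Excluded from the trade balance — secondary income: personal remittances received from nationals working abroad 362.1, contributions paid to international organisations 203.3, pension payments received by residents from foreign governments 321.3; financial account: foreign purchases of equities on the domestic stock exchange 1571.0, domestic pension funds' purchases of foreign equities 1146.1, foreign purchases of domestic corporate bonds 1811.5, new loans extended by domestic banks to foreign borrowers 543.4, inward foreign direct investment in the manufacturing sector 1637.3; primary income: dividends received from foreign subsidiaries of resident firms 627.7, dividends paid to foreign shareholders of resident firms 297.0.)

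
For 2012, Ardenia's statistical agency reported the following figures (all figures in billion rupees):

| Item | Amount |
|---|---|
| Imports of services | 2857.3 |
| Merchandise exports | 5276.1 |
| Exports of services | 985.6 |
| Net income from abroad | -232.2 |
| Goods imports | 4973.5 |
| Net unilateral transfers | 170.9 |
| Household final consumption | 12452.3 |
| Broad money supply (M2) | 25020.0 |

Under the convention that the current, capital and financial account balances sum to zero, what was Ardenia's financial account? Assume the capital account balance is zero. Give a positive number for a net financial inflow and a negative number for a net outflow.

Goods balance = 5276.1 - 4973.5 = 302.6
Services balance = 985.6 - 2857.3 = -1871.7
Trade balance (goods + services) = 302.6 + (-1871.7) = -1569.1
Net primary income = -232.2
Net secondary income = 170.9
Current account = -1569.1 + (-232.2) + 170.9 = -1630.4
Financial account = -(-1630.4) = 1630.4

1630.4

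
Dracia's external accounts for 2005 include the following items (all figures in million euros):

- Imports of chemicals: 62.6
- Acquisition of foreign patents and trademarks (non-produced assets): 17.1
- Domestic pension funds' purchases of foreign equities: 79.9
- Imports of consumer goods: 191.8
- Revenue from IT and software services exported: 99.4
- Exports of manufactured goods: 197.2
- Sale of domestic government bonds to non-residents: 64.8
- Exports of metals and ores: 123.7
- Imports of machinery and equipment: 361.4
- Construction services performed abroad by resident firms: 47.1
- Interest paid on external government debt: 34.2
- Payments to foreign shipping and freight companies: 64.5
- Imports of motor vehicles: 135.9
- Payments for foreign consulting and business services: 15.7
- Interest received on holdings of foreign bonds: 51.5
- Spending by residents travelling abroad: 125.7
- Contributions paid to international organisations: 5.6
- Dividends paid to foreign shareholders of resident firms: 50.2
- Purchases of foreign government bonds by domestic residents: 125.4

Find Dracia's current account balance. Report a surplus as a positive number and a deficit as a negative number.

-528.7

Goods: -191.8 - 361.4 + 123.7 - 62.6 + 197.2 - 135.9 = -430.8
Services: -64.5 + 47.1 - 125.7 + 99.4 - 15.7 = -59.4
Primary income: 51.5 - 50.2 - 34.2 = -32.9
Secondary income: -5.6
Current account = (-430.8) + (-59.4) + (-32.9) + (-5.6) = -528.7
(Excluded from the current account — capital account: acquisition of foreign patents and trademarks (non-produced assets) 17.1; financial account: domestic pension funds' purchases of foreign equities 79.9, sale of domestic government bonds to non-residents 64.8, purchases of foreign government bonds by domestic residents 125.4.)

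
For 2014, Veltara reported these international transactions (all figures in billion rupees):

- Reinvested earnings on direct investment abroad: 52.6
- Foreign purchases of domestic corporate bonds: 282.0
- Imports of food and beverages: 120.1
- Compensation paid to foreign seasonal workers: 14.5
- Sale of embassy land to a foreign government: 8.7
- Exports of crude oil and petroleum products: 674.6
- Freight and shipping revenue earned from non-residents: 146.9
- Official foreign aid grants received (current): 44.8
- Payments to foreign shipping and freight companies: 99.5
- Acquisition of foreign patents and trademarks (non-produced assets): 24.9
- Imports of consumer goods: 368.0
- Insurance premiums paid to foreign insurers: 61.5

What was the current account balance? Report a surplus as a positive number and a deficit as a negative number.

Goods: 674.6 - 368.0 - 120.1 = 186.5
Services: -99.5 - 61.5 + 146.9 = -14.1
Primary income: -14.5 + 52.6 = 38.1
Secondary income: 44.8
Current account = 186.5 + (-14.1) + 38.1 + 44.8 = 255.3
(Excluded from the current account — financial account: foreign purchases of domestic corporate bonds 282.0; capital account: sale of embassy land to a foreign government 8.7, acquisition of foreign patents and trademarks (non-produced assets) 24.9.)

255.3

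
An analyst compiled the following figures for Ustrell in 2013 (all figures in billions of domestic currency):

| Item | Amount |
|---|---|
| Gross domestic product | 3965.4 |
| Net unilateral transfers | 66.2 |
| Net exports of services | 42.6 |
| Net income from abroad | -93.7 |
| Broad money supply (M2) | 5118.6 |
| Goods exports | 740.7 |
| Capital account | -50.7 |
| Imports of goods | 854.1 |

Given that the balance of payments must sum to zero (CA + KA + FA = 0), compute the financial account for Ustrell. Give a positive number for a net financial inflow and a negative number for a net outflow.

149.0

Goods balance = 740.7 - 854.1 = -113.4
Services balance = 42.6
Trade balance (goods + services) = -113.4 + 42.6 = -70.8
Net primary income = -93.7
Net secondary income = 66.2
Current account = -70.8 + (-93.7) + 66.2 = -98.3
Financial account = -(-98.3 + (-50.7)) = 149.0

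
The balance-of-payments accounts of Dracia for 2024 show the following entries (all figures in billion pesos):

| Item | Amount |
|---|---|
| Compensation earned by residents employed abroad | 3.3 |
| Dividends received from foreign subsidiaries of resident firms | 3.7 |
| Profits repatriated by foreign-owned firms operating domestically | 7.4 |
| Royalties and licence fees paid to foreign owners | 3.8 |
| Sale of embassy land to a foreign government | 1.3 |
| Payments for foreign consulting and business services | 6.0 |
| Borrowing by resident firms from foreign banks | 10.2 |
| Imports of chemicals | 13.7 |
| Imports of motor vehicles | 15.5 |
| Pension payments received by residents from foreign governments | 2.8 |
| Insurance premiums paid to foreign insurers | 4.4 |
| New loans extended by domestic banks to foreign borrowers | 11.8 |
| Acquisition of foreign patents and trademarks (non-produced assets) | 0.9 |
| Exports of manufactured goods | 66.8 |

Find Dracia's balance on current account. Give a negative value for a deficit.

25.8

Goods: -13.7 + 66.8 - 15.5 = 37.6
Services: -6.0 - 4.4 - 3.8 = -14.2
Primary income: -7.4 + 3.7 + 3.3 = -0.4
Secondary income: 2.8
Current account = 37.6 + (-14.2) + (-0.4) + 2.8 = 25.8
(Excluded from the current account — capital account: sale of embassy land to a foreign government 1.3, acquisition of foreign patents and trademarks (non-produced assets) 0.9; financial account: borrowing by resident firms from foreign banks 10.2, new loans extended by domestic banks to foreign borrowers 11.8.)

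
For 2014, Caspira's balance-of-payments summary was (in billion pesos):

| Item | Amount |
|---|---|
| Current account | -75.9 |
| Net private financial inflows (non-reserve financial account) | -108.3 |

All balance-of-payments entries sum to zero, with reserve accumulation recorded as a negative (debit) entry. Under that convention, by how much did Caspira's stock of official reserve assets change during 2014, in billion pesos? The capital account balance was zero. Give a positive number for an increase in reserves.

-184.2

Official reserve transactions balance = -((-75.9) + (-108.3)) = 184.2
An accumulation of reserves is recorded as a debit (negative entry), so the change in the stock of reserves is the negative of that balance.
Change in official reserves = -(184.2) = -184.2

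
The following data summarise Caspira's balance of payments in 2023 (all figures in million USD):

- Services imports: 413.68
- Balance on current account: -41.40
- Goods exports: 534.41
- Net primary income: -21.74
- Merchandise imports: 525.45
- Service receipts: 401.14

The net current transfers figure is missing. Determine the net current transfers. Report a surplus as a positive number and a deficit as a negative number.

Current account = goods balance + services balance + net primary income + net secondary income
Sum of the known components = -25.32
Net current transfers = CA - (known components) = -41.40 - (-25.32) = -16.08

-16.08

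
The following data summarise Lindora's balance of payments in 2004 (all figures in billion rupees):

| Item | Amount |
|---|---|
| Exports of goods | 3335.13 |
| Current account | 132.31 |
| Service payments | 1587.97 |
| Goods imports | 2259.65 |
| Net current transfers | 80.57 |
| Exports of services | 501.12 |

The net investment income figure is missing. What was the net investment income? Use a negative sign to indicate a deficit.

63.11

Current account = goods balance + services balance + net primary income + net secondary income
Sum of the known components = 69.20
Net investment income = CA - (known components) = 132.31 - 69.20 = 63.11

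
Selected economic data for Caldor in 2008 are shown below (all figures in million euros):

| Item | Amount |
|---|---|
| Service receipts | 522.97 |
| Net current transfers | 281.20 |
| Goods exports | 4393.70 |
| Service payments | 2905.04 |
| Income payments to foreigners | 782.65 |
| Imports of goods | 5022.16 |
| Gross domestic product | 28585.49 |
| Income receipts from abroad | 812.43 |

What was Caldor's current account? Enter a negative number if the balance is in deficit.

Goods balance = 4393.70 - 5022.16 = -628.46
Services balance = 522.97 - 2905.04 = -2382.07
Trade balance (goods + services) = -628.46 + (-2382.07) = -3010.53
Net primary income = 812.43 - 782.65 = 29.78
Net secondary income = 281.20
Current account = -3010.53 + 29.78 + 281.20 = -2699.55

-2699.55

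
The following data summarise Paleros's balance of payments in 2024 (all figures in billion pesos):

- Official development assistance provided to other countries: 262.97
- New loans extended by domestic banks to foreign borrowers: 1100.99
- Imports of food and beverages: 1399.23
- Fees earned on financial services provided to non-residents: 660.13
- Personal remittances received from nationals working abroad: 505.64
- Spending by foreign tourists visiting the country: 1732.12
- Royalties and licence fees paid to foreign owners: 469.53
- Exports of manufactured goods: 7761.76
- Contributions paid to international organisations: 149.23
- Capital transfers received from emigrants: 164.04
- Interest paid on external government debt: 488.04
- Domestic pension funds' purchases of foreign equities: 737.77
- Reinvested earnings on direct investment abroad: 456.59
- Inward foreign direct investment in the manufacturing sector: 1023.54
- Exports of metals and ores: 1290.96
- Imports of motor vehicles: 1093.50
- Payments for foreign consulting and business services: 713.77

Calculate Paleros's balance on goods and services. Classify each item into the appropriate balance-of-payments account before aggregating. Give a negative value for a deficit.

7768.94

Goods: -1093.50 + 7761.76 - 1399.23 + 1290.96 = 6559.99
Services: -713.77 - 469.53 + 1732.12 + 660.13 = 1208.95
Trade balance = 6559.99 + 1208.95 = 7768.94
(Excluded from the trade balance — secondary income: official development assistance provided to other countries 262.97, personal remittances received from nationals working abroad 505.64, contributions paid to international organisations 149.23; financial account: new loans extended by domestic banks to foreign borrowers 1100.99, domestic pension funds' purchases of foreign equities 737.77, inward foreign direct investment in the manufacturing sector 1023.54; capital account: capital transfers received from emigrants 164.04; primary income: interest paid on external government debt 488.04, reinvested earnings on direct investment abroad 456.59.)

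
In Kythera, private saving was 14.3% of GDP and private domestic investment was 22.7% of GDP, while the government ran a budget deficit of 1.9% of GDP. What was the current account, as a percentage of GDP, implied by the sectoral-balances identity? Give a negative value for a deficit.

-10.3

By the sectoral-balances identity, CA = (S_private - I) + (T - G).
Private balance = 14.3 - 22.7 = -8.4
Government balance (T - G) = -1.9
CA = -8.4 + (-1.9) = -10.3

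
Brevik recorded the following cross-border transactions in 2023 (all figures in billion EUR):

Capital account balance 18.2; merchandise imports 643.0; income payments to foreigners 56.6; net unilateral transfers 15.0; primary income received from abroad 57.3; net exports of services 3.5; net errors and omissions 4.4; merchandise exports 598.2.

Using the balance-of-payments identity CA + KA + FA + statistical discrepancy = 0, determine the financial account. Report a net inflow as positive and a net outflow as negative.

3.0

Goods balance = 598.2 - 643.0 = -44.8
Services balance = 3.5
Trade balance (goods + services) = -44.8 + 3.5 = -41.3
Net primary income = 57.3 - 56.6 = 0.7
Net secondary income = 15.0
Current account = -41.3 + 0.7 + 15.0 = -25.6
Financial account = -(-25.6 + 18.2 + 4.4) = 3.0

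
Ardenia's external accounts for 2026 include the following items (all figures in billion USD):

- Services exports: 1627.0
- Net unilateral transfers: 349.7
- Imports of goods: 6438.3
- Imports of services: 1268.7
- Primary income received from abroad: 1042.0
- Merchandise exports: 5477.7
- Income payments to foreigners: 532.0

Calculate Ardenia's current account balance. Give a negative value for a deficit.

Goods balance = 5477.7 - 6438.3 = -960.6
Services balance = 1627.0 - 1268.7 = 358.3
Trade balance (goods + services) = -960.6 + 358.3 = -602.3
Net primary income = 1042.0 - 532.0 = 510.0
Net secondary income = 349.7
Current account = -602.3 + 510.0 + 349.7 = 257.4

257.4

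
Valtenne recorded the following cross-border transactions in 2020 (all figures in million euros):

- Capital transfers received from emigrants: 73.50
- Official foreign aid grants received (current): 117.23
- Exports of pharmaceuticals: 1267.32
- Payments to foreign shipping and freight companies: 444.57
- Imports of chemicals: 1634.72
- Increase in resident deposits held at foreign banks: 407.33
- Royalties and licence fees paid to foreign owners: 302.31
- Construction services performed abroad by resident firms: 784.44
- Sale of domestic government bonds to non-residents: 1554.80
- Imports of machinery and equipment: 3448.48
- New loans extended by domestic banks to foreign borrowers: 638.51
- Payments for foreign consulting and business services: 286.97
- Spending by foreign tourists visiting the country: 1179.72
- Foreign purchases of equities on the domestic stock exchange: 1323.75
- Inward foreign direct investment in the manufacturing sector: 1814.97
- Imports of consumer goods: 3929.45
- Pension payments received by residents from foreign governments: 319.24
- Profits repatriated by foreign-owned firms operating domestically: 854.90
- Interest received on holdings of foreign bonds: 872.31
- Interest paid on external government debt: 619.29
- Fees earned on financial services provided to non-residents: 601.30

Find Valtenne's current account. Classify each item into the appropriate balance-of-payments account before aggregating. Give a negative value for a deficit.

-6379.13

Goods: -1634.72 + 1267.32 - 3929.45 - 3448.48 = -7745.33
Services: 601.30 + 784.44 - 444.57 + 1179.72 - 302.31 - 286.97 = 1531.61
Primary income: 872.31 - 854.90 - 619.29 = -601.88
Secondary income: 319.24 + 117.23 = 436.47
Current account = (-7745.33) + 1531.61 + (-601.88) + 436.47 = -6379.13
(Excluded from the current account — capital account: capital transfers received from emigrants 73.50; financial account: increase in resident deposits held at foreign banks 407.33, sale of domestic government bonds to non-residents 1554.80, new loans extended by domestic banks to foreign borrowers 638.51, foreign purchases of equities on the domestic stock exchange 1323.75, inward foreign direct investment in the manufacturing sector 1814.97.)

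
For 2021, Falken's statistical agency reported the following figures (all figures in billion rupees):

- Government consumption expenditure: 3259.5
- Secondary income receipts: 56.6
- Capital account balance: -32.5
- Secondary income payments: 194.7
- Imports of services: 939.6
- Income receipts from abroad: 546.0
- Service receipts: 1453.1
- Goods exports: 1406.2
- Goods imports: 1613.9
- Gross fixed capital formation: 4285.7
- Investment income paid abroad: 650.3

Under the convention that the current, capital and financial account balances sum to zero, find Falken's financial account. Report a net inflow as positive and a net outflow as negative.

Goods balance = 1406.2 - 1613.9 = -207.7
Services balance = 1453.1 - 939.6 = 513.5
Trade balance (goods + services) = -207.7 + 513.5 = 305.8
Net primary income = 546.0 - 650.3 = -104.3
Net secondary income = 56.6 - 194.7 = -138.1
Current account = 305.8 + (-104.3) + (-138.1) = 63.4
Financial account = -(63.4 + (-32.5)) = -30.9

-30.9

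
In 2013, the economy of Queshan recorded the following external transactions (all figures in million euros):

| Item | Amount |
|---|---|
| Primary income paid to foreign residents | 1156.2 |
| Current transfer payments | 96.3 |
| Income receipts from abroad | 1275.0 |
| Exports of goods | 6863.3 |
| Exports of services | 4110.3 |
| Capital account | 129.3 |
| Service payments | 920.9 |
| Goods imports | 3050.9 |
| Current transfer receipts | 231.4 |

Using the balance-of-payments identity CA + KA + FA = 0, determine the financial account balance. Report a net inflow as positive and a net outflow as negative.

Goods balance = 6863.3 - 3050.9 = 3812.4
Services balance = 4110.3 - 920.9 = 3189.4
Trade balance (goods + services) = 3812.4 + 3189.4 = 7001.8
Net primary income = 1275.0 - 1156.2 = 118.8
Net secondary income = 231.4 - 96.3 = 135.1
Current account = 7001.8 + 118.8 + 135.1 = 7255.7
Financial account = -(7255.7 + 129.3) = -7385.0

-7385.0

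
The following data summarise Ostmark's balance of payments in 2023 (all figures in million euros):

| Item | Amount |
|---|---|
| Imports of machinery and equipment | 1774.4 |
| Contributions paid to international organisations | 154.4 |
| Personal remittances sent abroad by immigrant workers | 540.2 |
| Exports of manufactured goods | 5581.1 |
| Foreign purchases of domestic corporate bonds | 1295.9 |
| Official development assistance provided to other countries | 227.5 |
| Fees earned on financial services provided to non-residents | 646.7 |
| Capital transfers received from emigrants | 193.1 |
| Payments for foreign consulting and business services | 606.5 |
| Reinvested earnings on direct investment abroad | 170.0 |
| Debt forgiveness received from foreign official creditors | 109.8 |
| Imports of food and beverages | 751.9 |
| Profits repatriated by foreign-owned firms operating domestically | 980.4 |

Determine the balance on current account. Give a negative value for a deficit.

1362.5

Goods: 5581.1 - 1774.4 - 751.9 = 3054.8
Services: 646.7 - 606.5 = 40.2
Primary income: -980.4 + 170.0 = -810.4
Secondary income: -540.2 - 227.5 - 154.4 = -922.1
Current account = 3054.8 + 40.2 + (-810.4) + (-922.1) = 1362.5
(Excluded from the current account — financial account: foreign purchases of domestic corporate bonds 1295.9; capital account: capital transfers received from emigrants 193.1, debt forgiveness received from foreign official creditors 109.8.)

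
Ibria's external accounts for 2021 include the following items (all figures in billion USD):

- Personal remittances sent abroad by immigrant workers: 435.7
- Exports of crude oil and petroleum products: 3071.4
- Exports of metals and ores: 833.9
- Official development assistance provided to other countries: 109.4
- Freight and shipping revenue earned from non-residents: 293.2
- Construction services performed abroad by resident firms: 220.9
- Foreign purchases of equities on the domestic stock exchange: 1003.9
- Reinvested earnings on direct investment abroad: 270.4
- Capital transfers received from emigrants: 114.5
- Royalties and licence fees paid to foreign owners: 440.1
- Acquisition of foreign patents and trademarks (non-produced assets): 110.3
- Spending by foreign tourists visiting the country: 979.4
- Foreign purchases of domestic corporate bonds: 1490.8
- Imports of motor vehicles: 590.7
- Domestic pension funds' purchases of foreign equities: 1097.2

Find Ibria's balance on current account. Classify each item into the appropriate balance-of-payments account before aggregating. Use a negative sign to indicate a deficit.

Goods: -590.7 + 833.9 + 3071.4 = 3314.6
Services: 293.2 + 979.4 - 440.1 + 220.9 = 1053.4
Primary income: 270.4
Secondary income: -435.7 - 109.4 = -545.1
Current account = 3314.6 + 1053.4 + 270.4 + (-545.1) = 4093.3
(Excluded from the current account — financial account: foreign purchases of equities on the domestic stock exchange 1003.9, foreign purchases of domestic corporate bonds 1490.8, domestic pension funds' purchases of foreign equities 1097.2; capital account: capital transfers received from emigrants 114.5, acquisition of foreign patents and trademarks (non-produced assets) 110.3.)

4093.3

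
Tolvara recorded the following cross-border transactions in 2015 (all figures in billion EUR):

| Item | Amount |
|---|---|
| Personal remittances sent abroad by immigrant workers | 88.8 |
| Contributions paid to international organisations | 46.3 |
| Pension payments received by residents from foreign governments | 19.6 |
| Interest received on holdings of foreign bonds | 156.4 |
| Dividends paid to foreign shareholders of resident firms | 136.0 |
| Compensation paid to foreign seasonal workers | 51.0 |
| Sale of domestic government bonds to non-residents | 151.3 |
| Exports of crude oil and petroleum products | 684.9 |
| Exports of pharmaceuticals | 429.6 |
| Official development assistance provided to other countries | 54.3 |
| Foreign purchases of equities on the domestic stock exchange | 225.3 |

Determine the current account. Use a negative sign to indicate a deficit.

Goods: 429.6 + 684.9 = 1114.5
Primary income: 156.4 - 51.0 - 136.0 = -30.6
Secondary income: -46.3 - 54.3 - 88.8 + 19.6 = -169.8
Current account = 1114.5 + (-30.6) + (-169.8) = 914.1
(Excluded from the current account — financial account: sale of domestic government bonds to non-residents 151.3, foreign purchases of equities on the domestic stock exchange 225.3.)

914.1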